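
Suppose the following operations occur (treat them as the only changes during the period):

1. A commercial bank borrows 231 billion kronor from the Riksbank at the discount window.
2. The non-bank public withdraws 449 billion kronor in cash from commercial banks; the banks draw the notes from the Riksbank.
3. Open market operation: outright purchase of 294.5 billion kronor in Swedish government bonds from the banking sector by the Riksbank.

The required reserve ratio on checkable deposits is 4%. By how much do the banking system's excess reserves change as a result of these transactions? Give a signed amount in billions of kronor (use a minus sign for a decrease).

Discount-window loan 231 billion kronor: reserves +231B, deposits 0.
Currency withdrawal 449 billion kronor: reserves −449B, deposits −449B.
OMO purchase (from banks) 294.5 billion kronor: reserves +294.5B, deposits 0.
Totals: Δreserves = +76.5B, Δdeposits = −449B.
Δrequired reserves = 4% × −449B = −17.96B.
Δexcess reserves = Δreserves − Δrequired = +76.5B − (−17.96B) = +94.46 billion.

+94.46 billion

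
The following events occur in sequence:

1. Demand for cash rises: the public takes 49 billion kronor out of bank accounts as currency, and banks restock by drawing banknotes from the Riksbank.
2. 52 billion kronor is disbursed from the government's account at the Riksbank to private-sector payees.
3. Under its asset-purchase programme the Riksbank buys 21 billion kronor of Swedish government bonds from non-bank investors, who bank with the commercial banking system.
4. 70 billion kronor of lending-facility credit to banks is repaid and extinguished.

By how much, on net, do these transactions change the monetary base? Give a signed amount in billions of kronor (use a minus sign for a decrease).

+3 billion

Currency withdrawal 49 billion kronor: just a shift between currency and reserves — both are base money → 0.
Government spending 52 billion kronor: a non-base liability converts back to reserves → +52B.
Asset purchase (from non-banks) 21 billion kronor: Riksbank balance sheet expands → +21B.
Discount-window repayment 70 billion kronor: Riksbank balance sheet contracts → −70B.
Net: 0 + 52 + 21 − 70 = +3 billion.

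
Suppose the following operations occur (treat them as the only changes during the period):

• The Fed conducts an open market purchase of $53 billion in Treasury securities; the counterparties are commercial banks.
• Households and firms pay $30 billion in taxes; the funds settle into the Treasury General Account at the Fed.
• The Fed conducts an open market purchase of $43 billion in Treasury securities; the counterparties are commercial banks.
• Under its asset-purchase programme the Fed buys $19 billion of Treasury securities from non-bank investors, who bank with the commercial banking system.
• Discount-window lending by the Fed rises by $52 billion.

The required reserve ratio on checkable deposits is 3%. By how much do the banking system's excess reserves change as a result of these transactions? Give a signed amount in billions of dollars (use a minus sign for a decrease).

+$137.33 billion

OMO purchase (from banks) $53 billion: reserves +$53B, deposits 0.
Government account inflow $30 billion: reserves −$30B, deposits −$30B.
OMO purchase (from banks) $43 billion: reserves +$43B, deposits 0.
Asset purchase (from non-banks) $19 billion: reserves +$19B, deposits +$19B.
Discount-window loan $52 billion: reserves +$52B, deposits 0.
Totals: Δreserves = +$137B, Δdeposits = −$11B.
Δrequired reserves = 3% × −$11B = −$0.33B.
Δexcess reserves = Δreserves − Δrequired = +$137B − (−$0.33B) = +$137.33 billion.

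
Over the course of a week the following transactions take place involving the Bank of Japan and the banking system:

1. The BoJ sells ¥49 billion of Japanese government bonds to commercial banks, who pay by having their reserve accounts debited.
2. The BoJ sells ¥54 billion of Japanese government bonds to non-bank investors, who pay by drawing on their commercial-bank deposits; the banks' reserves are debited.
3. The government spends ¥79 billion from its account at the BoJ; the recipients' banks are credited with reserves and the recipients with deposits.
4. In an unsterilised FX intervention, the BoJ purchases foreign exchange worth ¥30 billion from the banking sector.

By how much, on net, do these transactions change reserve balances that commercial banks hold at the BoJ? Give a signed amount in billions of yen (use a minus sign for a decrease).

OMO sale (to banks) ¥49 billion: the buying banks pay out of their reserve balances → −¥49B.
Asset sale (to non-banks) ¥54 billion: the non-bank buyers' banks settle from reserves → −¥54B.
Government spending ¥79 billion: government payments flow into bank reserve accounts → +¥79B.
FX purchase ¥30 billion: the BoJ pays by crediting reserve accounts → +¥30B.
Net: −49 − 54 + 79 + 30 = +¥6 billion.

+¥6 billion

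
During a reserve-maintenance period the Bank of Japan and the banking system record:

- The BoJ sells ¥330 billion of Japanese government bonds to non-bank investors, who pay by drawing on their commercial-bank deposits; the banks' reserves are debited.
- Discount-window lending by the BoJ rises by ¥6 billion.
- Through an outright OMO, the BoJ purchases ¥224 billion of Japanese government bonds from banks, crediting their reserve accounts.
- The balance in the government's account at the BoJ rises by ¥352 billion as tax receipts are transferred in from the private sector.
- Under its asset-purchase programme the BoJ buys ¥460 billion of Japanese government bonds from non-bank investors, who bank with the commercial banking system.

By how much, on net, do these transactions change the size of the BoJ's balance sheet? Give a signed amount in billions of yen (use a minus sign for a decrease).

BoJ balance sheet:
  Assets:      Securities +¥354B, Loans to banks +¥6B
  Liabilities: Bank reserves +¥8B, Government deposits +¥352B
Change in total BoJ assets = +¥360 billion.

+¥360 billion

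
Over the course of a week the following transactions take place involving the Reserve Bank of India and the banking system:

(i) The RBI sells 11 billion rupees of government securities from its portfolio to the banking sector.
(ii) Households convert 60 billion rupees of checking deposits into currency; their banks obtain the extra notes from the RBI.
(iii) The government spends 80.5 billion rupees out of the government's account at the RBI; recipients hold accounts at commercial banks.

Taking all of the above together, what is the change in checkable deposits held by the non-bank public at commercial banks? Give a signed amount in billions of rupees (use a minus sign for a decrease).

+20.5 billion

OMO sale (to banks) 11 billion rupees: the counterparty is a bank, so public deposits are unchanged → 0.
Currency withdrawal 60 billion rupees: non-bank counterparties' bank balances fall → −60B.
Government spending 80.5 billion rupees: non-bank counterparties' bank balances rise → +80.5B.
Net: 0 − 60 + 80.5 = +20.5 billion.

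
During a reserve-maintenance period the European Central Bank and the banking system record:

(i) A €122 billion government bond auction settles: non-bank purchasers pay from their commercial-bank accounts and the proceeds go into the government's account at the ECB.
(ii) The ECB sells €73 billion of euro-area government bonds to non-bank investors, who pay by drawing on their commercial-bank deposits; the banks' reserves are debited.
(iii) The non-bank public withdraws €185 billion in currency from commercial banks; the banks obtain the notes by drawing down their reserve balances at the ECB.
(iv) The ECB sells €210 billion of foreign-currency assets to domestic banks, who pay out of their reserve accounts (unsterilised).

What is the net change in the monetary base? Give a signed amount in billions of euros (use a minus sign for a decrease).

-€405 billion

ECB balance sheet:
  Assets:      Securities −€73B, Foreign assets −€210B
  Liabilities: Bank reserves −€590B, Currency in circulation +€185B, Government deposits +€122B
Commercial banking system:
  Assets:      Reserves at CB −€590B, Foreign assets +€210B
  Liabilities: Checkable deposits −€380B
Monetary base = currency + reserves: +€185B + (−€590B) = -€405 billion.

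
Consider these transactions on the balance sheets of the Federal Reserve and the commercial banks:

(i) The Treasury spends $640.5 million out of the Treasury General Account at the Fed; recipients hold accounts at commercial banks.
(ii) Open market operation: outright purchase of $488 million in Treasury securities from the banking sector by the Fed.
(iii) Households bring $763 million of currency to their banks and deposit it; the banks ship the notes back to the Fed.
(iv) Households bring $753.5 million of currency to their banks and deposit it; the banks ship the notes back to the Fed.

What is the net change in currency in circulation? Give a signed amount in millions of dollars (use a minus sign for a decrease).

Government spending $640.5 million: no currency enters or leaves circulation → 0.
OMO purchase (from banks) $488 million: no currency enters or leaves circulation → 0.
Currency deposit $763 million: notes return to the central bank → −$763M.
Currency deposit $753.5 million: notes return to the central bank → −$753.5M.
Net: 0 + 0 − 763 − 753.5 = -$1516.5 million.

-$1516.5 million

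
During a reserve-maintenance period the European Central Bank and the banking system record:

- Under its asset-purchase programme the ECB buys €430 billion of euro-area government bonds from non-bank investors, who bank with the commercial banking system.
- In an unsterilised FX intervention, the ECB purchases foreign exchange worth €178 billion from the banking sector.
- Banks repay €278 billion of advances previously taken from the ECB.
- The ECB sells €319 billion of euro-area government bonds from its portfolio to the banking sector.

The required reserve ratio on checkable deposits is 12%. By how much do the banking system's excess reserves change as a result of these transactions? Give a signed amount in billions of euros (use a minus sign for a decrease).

-€40.6 billion

Asset purchase (from non-banks) €430 billion: reserves +€430B, deposits +€430B.
FX purchase €178 billion: reserves +€178B, deposits 0.
Discount-window repayment €278 billion: reserves −€278B, deposits 0.
OMO sale (to banks) €319 billion: reserves −€319B, deposits 0.
Totals: Δreserves = +€11B, Δdeposits = +€430B.
Δrequired reserves = 12% × +€430B = +€51.6B.
Δexcess reserves = Δreserves − Δrequired = +€11B − (+€51.6B) = -€40.6 billion.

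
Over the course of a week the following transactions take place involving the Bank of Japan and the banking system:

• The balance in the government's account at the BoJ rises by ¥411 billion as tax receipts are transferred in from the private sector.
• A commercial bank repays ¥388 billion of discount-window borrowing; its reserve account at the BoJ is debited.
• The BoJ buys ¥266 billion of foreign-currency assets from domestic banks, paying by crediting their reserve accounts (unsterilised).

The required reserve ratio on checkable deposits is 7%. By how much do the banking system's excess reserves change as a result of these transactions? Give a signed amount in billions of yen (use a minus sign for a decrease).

-¥504.23 billion

Government account inflow ¥411 billion: reserves −¥411B, deposits −¥411B.
Discount-window repayment ¥388 billion: reserves −¥388B, deposits 0.
FX purchase ¥266 billion: reserves +¥266B, deposits 0.
Totals: Δreserves = −¥533B, Δdeposits = −¥411B.
Δrequired reserves = 7% × −¥411B = −¥28.77B.
Δexcess reserves = Δreserves − Δrequired = −¥533B − (−¥28.77B) = -¥504.23 billion.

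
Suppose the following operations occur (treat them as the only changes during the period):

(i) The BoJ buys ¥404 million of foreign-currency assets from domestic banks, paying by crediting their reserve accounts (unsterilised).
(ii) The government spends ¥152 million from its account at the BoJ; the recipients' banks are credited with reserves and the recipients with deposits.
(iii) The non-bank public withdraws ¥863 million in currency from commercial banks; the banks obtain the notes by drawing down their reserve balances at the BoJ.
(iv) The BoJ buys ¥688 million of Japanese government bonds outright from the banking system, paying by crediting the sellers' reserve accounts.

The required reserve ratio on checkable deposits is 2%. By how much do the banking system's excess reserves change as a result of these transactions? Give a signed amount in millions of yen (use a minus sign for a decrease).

+¥395.22 million

FX purchase ¥404 million: reserves +¥404M, deposits 0.
Government spending ¥152 million: reserves +¥152M, deposits +¥152M.
Currency withdrawal ¥863 million: reserves −¥863M, deposits −¥863M.
OMO purchase (from banks) ¥688 million: reserves +¥688M, deposits 0.
Totals: Δreserves = +¥381M, Δdeposits = −¥711M.
Δrequired reserves = 2% × −¥711M = −¥14.22M.
Δexcess reserves = Δreserves − Δrequired = +¥381M − (−¥14.22M) = +¥395.22 million.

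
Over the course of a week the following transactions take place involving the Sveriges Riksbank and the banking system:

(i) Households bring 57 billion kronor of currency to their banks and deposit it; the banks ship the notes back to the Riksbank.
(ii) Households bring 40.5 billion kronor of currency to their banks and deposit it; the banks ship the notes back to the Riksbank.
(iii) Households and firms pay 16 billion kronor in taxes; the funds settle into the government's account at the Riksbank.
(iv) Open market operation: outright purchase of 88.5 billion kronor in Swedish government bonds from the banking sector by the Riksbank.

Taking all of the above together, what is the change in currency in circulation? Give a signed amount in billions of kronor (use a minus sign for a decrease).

-97.5 billion

Currency deposit 57 billion kronor: notes return to the central bank → −57B.
Currency deposit 40.5 billion kronor: notes return to the central bank → −40.5B.
Government account inflow 16 billion kronor: no currency enters or leaves circulation → 0.
OMO purchase (from banks) 88.5 billion kronor: no currency enters or leaves circulation → 0.
Net: −57 − 40.5 + 0 + 0 = -97.5 billion.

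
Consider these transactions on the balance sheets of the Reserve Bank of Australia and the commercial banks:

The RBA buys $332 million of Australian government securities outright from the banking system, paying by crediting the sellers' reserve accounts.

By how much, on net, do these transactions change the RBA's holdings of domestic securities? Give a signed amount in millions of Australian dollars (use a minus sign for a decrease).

+$332 million

RBA balance sheet:
  Assets:      Securities +$332M
  Liabilities: Bank reserves +$332M
So the change in the RBA's holdings of domestic securities is +$332 million.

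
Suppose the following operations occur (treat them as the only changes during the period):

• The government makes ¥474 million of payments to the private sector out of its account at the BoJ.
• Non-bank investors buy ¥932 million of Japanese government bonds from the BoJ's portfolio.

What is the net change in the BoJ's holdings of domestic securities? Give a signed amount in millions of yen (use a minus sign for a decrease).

-¥932 million

Government spending ¥474 million: the BoJ's securities portfolio is untouched → 0.
Asset sale (to non-banks) ¥932 million: securities removed from the BoJ's portfolio → −¥932M.
Net: 0 − 932 = -¥932 million.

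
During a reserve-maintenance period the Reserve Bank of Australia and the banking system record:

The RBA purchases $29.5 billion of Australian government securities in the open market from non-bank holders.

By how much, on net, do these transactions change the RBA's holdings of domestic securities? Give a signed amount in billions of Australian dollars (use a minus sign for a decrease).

+$29.5 billion

Asset purchase (from non-banks) $29.5 billion: securities added to the RBA's portfolio → +$29.5B.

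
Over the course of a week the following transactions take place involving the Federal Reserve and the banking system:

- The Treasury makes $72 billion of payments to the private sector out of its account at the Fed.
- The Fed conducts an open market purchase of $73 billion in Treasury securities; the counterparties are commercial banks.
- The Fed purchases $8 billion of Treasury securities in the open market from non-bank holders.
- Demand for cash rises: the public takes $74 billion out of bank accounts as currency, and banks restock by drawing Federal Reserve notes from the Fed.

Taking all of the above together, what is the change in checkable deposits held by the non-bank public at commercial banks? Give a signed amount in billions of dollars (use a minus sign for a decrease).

+$6 billion

Fed balance sheet:
  Assets:      Securities +$81B
  Liabilities: Bank reserves +$79B, Currency in circulation +$74B, Government deposits −$72B
Commercial banking system:
  Assets:      Reserves at CB +$79B, Securities −$73B
  Liabilities: Checkable deposits +$6B
So the change in checkable deposits held by the non-bank public at commercial banks is +$6 billion.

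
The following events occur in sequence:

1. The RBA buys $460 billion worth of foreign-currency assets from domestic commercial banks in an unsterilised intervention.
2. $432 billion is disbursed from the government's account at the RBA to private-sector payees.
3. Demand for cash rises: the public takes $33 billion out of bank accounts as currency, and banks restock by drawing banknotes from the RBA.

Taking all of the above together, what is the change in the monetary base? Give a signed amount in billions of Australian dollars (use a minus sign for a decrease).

FX purchase $460 billion: RBA balance sheet expands → +$460B.
Government spending $432 billion: a non-base liability converts back to reserves → +$432B.
Currency withdrawal $33 billion: just a shift between currency and reserves — both are base money → 0.
Net: 460 + 432 + 0 = +$892 billion.

+$892 billion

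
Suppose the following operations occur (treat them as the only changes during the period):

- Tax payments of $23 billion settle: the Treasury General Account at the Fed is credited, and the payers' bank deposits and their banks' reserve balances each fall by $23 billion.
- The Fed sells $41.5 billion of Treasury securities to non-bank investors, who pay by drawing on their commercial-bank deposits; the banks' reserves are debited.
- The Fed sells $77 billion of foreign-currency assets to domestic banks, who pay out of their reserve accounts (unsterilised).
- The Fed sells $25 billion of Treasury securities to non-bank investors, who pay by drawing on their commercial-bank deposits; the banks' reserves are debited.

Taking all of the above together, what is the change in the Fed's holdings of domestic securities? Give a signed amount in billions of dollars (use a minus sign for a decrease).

-$66.5 billion

Fed balance sheet:
  Assets:      Securities −$66.5B, Foreign assets −$77B
  Liabilities: Bank reserves −$166.5B, Government deposits +$23B
So the change in the Fed's holdings of domestic securities is -$66.5 billion.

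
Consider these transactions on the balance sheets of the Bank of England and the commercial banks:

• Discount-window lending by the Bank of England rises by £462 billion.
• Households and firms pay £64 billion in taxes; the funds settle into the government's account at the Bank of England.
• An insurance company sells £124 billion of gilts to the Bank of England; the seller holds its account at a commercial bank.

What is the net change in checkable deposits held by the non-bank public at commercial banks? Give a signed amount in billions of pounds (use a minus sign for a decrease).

+£60 billion

Discount-window loan £462 billion: the counterparty is a bank, so public deposits are unchanged → 0.
Government account inflow £64 billion: non-bank counterparties' bank balances fall → −£64B.
Asset purchase (from non-banks) £124 billion: non-bank counterparties' bank balances rise → +£124B.
Net: 0 − 64 + 124 = +£60 billion.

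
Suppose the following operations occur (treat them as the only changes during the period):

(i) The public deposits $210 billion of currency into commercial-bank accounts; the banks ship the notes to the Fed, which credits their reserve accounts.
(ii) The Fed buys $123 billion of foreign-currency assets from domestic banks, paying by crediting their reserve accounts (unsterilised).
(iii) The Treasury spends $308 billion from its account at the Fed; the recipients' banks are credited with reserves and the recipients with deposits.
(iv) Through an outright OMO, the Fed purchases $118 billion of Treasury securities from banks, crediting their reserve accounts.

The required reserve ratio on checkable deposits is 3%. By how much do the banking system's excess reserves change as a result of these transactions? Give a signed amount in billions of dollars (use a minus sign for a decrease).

+$743.46 billion

Currency deposit $210 billion: reserves +$210B, deposits +$210B.
FX purchase $123 billion: reserves +$123B, deposits 0.
Government spending $308 billion: reserves +$308B, deposits +$308B.
OMO purchase (from banks) $118 billion: reserves +$118B, deposits 0.
Totals: Δreserves = +$759B, Δdeposits = +$518B.
Δrequired reserves = 3% × +$518B = +$15.54B.
Δexcess reserves = Δreserves − Δrequired = +$759B − (+$15.54B) = +$743.46 billion.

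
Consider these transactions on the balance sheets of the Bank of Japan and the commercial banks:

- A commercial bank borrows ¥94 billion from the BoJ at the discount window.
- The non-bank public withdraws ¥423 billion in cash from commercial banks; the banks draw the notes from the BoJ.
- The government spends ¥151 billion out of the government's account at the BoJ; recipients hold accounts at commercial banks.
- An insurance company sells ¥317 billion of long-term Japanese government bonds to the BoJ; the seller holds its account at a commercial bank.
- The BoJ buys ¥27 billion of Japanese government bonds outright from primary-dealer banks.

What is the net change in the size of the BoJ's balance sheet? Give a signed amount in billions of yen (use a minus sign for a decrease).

+¥438 billion

BoJ balance sheet:
  Assets:      Securities +¥344B, Loans to banks +¥94B
  Liabilities: Bank reserves +¥166B, Currency in circulation +¥423B, Government deposits −¥151B
Change in total BoJ assets = +¥438 billion.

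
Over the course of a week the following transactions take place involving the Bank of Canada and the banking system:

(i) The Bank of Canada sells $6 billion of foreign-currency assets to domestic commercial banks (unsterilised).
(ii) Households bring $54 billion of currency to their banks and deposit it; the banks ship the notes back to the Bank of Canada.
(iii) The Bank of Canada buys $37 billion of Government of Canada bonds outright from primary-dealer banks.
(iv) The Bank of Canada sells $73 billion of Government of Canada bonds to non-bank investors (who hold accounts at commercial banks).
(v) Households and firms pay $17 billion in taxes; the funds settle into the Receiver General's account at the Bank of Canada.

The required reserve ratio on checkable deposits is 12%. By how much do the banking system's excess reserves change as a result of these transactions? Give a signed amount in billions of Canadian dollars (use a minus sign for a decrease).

-$0.68 billion

FX sale $6 billion: reserves −$6B, deposits 0.
Currency deposit $54 billion: reserves +$54B, deposits +$54B.
OMO purchase (from banks) $37 billion: reserves +$37B, deposits 0.
Asset sale (to non-banks) $73 billion: reserves −$73B, deposits −$73B.
Government account inflow $17 billion: reserves −$17B, deposits −$17B.
Totals: Δreserves = −$5B, Δdeposits = −$36B.
Δrequired reserves = 12% × −$36B = −$4.32B.
Δexcess reserves = Δreserves − Δrequired = −$5B − (−$4.32B) = -$0.68 billion.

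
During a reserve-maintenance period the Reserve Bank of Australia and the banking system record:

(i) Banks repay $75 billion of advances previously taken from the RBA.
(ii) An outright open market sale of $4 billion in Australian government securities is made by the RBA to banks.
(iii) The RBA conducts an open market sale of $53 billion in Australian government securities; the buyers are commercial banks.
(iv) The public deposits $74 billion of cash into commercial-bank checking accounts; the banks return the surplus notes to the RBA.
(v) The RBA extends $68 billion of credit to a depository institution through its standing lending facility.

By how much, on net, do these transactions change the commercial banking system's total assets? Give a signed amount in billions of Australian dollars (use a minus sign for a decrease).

Discount-window repayment $75 billion: bank balance sheets shrink → −$75B.
OMO sale (to banks) $4 billion: just an asset swap on bank balance sheets → 0.
OMO sale (to banks) $53 billion: just an asset swap on bank balance sheets → 0.
Currency deposit $74 billion: bank balance sheets expand → +$74B.
Discount-window loan $68 billion: bank balance sheets expand → +$68B.
Net: −75 + 0 + 0 + 74 + 68 = +$67 billion.

+$67 billion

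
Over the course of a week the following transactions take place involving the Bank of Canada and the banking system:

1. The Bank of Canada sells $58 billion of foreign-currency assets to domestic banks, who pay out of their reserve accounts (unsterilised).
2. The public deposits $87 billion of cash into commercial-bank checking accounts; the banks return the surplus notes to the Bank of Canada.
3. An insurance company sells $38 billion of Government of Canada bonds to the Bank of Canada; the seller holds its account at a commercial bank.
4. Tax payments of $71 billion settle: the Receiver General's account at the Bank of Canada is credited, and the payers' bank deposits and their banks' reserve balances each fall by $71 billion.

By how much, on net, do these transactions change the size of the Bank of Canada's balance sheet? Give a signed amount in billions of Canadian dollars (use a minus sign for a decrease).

-$20 billion

Bank of Canada balance sheet:
  Assets:      Securities +$38B, Foreign assets −$58B
  Liabilities: Bank reserves −$4B, Currency in circulation −$87B, Government deposits +$71B
Commercial banking system:
  Assets:      Reserves at CB −$4B, Foreign assets +$58B
  Liabilities: Checkable deposits +$54B
Change in total Bank of Canada assets = -$20 billion.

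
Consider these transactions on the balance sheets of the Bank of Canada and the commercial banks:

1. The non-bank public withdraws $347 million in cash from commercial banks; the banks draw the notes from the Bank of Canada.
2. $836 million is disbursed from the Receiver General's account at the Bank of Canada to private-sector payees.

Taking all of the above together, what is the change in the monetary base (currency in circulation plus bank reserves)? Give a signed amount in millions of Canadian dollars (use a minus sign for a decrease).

Bank of Canada balance sheet:
  Assets:      no change
  Liabilities: Bank reserves +$489M, Currency in circulation +$347M, Government deposits −$836M
Commercial banking system:
  Assets:      Reserves at CB +$489M
  Liabilities: Checkable deposits +$489M
Monetary base = currency + reserves: +$347M + (+$489M) = +$836 million.

+$836 million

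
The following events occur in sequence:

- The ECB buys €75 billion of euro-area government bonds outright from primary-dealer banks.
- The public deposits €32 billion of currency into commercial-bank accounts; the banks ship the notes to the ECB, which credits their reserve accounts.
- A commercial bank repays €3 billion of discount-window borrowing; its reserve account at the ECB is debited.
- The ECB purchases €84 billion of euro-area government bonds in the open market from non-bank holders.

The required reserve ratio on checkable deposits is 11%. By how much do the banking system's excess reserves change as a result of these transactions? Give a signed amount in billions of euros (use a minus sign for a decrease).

+€175.24 billion

OMO purchase (from banks) €75 billion: reserves +€75B, deposits 0.
Currency deposit €32 billion: reserves +€32B, deposits +€32B.
Discount-window repayment €3 billion: reserves −€3B, deposits 0.
Asset purchase (from non-banks) €84 billion: reserves +€84B, deposits +€84B.
Totals: Δreserves = +€188B, Δdeposits = +€116B.
Δrequired reserves = 11% × +€116B = +€12.76B.
Δexcess reserves = Δreserves − Δrequired = +€188B − (+€12.76B) = +€175.24 billion.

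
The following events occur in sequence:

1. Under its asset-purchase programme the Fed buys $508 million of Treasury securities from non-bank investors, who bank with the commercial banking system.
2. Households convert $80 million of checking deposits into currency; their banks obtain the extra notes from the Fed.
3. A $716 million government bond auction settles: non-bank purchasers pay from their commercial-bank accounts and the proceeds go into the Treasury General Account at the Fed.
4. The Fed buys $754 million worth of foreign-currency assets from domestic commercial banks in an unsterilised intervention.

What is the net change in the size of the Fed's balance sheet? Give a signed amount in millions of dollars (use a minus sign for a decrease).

+$1262 million

Fed balance sheet:
  Assets:      Securities +$508M, Foreign assets +$754M
  Liabilities: Bank reserves +$466M, Currency in circulation +$80M, Government deposits +$716M
Change in total Fed assets = +$1262 million.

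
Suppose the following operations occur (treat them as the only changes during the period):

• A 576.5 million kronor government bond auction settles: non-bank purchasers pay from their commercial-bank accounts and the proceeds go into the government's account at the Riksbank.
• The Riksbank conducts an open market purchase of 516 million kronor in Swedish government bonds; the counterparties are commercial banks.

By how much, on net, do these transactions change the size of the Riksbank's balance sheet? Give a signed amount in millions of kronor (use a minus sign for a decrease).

+516 million

Riksbank balance sheet:
  Assets:      Securities +516M
  Liabilities: Bank reserves −60.5M, Government deposits +576.5M
Change in total Riksbank assets = +516 million.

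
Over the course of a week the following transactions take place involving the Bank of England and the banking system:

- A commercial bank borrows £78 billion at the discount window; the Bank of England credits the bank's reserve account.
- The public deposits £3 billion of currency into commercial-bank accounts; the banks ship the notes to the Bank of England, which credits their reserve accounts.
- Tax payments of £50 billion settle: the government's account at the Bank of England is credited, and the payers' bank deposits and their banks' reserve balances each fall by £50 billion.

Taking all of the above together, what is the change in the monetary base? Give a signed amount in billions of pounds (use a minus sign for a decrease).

Bank of England balance sheet:
  Assets:      Loans to banks +£78B
  Liabilities: Bank reserves +£31B, Currency in circulation −£3B, Government deposits +£50B
Monetary base = currency + reserves: −£3B + (+£31B) = +£28 billion.

+£28 billion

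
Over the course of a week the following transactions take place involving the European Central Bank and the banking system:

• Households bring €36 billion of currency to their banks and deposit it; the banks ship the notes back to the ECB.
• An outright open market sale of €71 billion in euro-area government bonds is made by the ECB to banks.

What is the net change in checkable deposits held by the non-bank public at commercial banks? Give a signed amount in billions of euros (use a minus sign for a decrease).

+€36 billion

ECB balance sheet:
  Assets:      Securities −€71B
  Liabilities: Bank reserves −€35B, Currency in circulation −€36B
Commercial banking system:
  Assets:      Reserves at CB −€35B, Securities +€71B
  Liabilities: Checkable deposits +€36B
So the change in checkable deposits held by the non-bank public at commercial banks is +€36 billion.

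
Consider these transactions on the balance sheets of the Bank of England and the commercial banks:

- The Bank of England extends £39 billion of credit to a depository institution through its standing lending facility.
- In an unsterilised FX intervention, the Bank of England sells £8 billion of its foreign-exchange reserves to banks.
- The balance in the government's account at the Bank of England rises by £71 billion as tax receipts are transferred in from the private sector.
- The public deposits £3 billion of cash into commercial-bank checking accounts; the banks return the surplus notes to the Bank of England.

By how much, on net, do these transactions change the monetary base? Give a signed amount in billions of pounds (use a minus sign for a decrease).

Discount-window loan £39 billion: Bank of England balance sheet expands → +£39B.
FX sale £8 billion: Bank of England balance sheet contracts → −£8B.
Government account inflow £71 billion: reserves shift to a non-base liability → −£71B.
Currency deposit £3 billion: just a shift between currency and reserves — both are base money → 0.
Net: 39 − 8 − 71 + 0 = -£40 billion.

-£40 billion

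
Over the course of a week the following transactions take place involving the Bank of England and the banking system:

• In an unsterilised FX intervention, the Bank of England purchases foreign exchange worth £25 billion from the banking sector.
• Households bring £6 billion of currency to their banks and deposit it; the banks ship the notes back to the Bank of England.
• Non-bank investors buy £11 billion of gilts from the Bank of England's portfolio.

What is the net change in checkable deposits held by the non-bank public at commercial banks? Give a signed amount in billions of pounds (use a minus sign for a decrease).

-£5 billion

Bank of England balance sheet:
  Assets:      Securities −£11B, Foreign assets +£25B
  Liabilities: Bank reserves +£20B, Currency in circulation −£6B
Commercial banking system:
  Assets:      Reserves at CB +£20B, Foreign assets −£25B
  Liabilities: Checkable deposits −£5B
So the change in checkable deposits held by the non-bank public at commercial banks is -£5 billion.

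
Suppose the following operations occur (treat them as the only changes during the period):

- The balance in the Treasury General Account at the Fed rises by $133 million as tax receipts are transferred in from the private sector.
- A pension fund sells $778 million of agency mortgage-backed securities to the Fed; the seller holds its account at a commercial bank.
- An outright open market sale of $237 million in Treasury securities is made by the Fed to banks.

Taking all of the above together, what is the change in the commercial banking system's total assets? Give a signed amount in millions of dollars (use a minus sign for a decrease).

+$645 million

Fed balance sheet:
  Assets:      Securities +$541M
  Liabilities: Bank reserves +$408M, Government deposits +$133M
Commercial banking system:
  Assets:      Reserves at CB +$408M, Securities +$237M
  Liabilities: Checkable deposits +$645M
Change in total bank assets = +$645 million.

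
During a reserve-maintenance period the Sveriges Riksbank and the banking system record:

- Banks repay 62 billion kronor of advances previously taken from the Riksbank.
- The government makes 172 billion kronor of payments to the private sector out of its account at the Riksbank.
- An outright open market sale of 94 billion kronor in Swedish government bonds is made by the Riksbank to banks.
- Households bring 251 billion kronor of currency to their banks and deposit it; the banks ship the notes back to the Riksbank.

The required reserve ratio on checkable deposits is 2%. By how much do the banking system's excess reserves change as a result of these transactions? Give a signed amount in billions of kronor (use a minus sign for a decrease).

Discount-window repayment 62 billion kronor: reserves −62B, deposits 0.
Government spending 172 billion kronor: reserves +172B, deposits +172B.
OMO sale (to banks) 94 billion kronor: reserves −94B, deposits 0.
Currency deposit 251 billion kronor: reserves +251B, deposits +251B.
Totals: Δreserves = +267B, Δdeposits = +423B.
Δrequired reserves = 2% × +423B = +8.46B.
Δexcess reserves = Δreserves − Δrequired = +267B − (+8.46B) = +258.54 billion.

+258.54 billion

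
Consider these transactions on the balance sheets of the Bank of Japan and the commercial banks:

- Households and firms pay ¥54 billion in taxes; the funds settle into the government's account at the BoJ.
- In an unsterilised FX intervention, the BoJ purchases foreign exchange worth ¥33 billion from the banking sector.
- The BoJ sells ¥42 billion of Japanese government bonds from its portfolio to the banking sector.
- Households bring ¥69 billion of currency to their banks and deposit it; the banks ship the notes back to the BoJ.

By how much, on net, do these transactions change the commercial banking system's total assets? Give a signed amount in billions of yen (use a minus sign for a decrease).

Government account inflow ¥54 billion: bank balance sheets shrink → −¥54B.
FX purchase ¥33 billion: just an asset swap on bank balance sheets → 0.
OMO sale (to banks) ¥42 billion: just an asset swap on bank balance sheets → 0.
Currency deposit ¥69 billion: bank balance sheets expand → +¥69B.
Net: −54 + 0 + 0 + 69 = +¥15 billion.

+¥15 billion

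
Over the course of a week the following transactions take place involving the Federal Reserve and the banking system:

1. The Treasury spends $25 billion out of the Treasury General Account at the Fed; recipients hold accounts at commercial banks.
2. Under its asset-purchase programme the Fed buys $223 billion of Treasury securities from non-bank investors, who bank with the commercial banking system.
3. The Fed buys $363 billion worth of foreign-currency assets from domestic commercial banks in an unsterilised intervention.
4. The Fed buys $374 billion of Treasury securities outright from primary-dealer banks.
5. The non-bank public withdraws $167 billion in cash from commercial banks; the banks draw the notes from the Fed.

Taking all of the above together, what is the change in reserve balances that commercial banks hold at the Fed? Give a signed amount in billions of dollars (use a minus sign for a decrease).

+$818 billion

Government spending $25 billion: government payments flow into bank reserve accounts → +$25B.
Asset purchase (from non-banks) $223 billion: the Fed pays by crediting reserve accounts → +$223B.
FX purchase $363 billion: the Fed pays by crediting reserve accounts → +$363B.
OMO purchase (from banks) $374 billion: the Fed pays by crediting reserve accounts → +$374B.
Currency withdrawal $167 billion: banks swap reserves for currency → −$167B.
Net: 25 + 223 + 363 + 374 − 167 = +$818 billion.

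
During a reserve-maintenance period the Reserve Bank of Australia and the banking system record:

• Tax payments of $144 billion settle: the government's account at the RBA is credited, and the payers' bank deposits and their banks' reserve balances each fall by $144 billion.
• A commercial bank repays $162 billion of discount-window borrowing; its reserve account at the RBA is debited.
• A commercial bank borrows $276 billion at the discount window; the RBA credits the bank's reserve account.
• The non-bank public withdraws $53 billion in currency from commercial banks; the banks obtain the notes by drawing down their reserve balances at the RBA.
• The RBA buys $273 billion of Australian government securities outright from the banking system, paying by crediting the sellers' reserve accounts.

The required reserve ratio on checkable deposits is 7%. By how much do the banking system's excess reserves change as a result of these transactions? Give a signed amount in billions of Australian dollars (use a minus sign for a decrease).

+$203.79 billion

Government account inflow $144 billion: reserves −$144B, deposits −$144B.
Discount-window repayment $162 billion: reserves −$162B, deposits 0.
Discount-window loan $276 billion: reserves +$276B, deposits 0.
Currency withdrawal $53 billion: reserves −$53B, deposits −$53B.
OMO purchase (from banks) $273 billion: reserves +$273B, deposits 0.
Totals: Δreserves = +$190B, Δdeposits = −$197B.
Δrequired reserves = 7% × −$197B = −$13.79B.
Δexcess reserves = Δreserves − Δrequired = +$190B − (−$13.79B) = +$203.79 billion.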